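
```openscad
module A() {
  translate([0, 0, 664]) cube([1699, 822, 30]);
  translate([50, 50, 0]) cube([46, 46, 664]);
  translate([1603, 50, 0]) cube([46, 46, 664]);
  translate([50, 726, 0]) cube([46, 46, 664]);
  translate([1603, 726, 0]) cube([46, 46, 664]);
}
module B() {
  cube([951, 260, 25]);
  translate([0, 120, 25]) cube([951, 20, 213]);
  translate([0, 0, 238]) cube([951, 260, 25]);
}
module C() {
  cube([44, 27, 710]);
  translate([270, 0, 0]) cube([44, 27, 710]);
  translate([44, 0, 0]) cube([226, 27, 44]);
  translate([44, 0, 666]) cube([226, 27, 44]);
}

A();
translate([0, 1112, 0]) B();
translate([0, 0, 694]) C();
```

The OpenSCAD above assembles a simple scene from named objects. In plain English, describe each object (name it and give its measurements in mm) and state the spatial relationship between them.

A is a table: top 1699 mm (x) × 822 mm (y), 30 mm thick, upper face at z = 694 mm, on four 46×46 mm square legs, each inset 50 mm from the nearest pair of top edges, running from z = 0 to the bottom of the top.

B is an I-beam lying along x, 951 mm long. Overall section height 263 mm. Two flanges 260 mm wide (y) and 25 mm thick, one on the floor and one at the top; a web 20 mm thick runs between them, centred on the flange width.

C is a rectangular picture frame lying in the x–z plane (depth along y). The opening is 226 mm wide (x) by 622 mm tall (z), surrounded by a border 44 mm wide on all four sides. The frame is 27 mm deep and is made of two full-height vertical stiles with two horizontal rails fitted between them.

The I-beam is on the floor beside the table on its +y side. The picture frame is on top of the table.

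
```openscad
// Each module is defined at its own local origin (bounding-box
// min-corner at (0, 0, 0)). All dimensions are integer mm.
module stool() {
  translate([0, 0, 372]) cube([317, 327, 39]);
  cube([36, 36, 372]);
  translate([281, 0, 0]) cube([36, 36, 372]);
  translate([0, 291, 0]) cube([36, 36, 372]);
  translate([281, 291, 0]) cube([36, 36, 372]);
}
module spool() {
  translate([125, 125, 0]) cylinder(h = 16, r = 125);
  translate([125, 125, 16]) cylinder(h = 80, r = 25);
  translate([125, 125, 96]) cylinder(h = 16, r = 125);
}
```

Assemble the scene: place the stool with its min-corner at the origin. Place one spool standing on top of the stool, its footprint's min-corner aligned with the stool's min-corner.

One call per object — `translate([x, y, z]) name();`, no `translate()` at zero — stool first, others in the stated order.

stool();
translate([0, 0, 411]) spool();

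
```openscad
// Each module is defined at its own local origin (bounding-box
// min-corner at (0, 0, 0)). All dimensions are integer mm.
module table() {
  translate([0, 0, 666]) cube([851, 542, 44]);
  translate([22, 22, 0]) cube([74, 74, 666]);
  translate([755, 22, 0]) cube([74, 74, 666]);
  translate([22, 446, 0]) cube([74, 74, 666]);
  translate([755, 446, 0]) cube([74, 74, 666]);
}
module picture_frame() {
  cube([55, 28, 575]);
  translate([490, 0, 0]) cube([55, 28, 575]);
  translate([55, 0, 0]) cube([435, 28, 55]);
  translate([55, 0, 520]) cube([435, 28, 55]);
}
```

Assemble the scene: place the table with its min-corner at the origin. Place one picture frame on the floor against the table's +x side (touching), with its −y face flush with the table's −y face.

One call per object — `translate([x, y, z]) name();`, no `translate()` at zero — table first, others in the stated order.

table();
translate([851, 0, 0]) picture_frame();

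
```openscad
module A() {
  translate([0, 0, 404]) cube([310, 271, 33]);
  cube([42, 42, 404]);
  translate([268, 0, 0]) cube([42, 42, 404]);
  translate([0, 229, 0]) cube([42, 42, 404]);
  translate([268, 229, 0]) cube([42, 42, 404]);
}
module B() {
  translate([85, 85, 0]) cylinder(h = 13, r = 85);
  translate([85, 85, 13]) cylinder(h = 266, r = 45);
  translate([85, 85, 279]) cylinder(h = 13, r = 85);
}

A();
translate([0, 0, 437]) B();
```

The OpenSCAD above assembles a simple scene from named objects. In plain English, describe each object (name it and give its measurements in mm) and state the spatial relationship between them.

A is a four-legged stool. The seat is a 310×271×33 mm slab whose top surface is at z = 437 mm; four square legs, each 42×42 mm in cross-section, run from the floor (z = 0) to the underside of the seat, each flush with a corner of the seat.

B is a spool: two coaxial disc flanges of radius 85 mm and thickness 13 mm, joined by a core cylinder of radius 45 mm and height 266 mm. The lower flange rests on z = 0 and the three cylinders share a vertical axis.

The spool is on top of the stool.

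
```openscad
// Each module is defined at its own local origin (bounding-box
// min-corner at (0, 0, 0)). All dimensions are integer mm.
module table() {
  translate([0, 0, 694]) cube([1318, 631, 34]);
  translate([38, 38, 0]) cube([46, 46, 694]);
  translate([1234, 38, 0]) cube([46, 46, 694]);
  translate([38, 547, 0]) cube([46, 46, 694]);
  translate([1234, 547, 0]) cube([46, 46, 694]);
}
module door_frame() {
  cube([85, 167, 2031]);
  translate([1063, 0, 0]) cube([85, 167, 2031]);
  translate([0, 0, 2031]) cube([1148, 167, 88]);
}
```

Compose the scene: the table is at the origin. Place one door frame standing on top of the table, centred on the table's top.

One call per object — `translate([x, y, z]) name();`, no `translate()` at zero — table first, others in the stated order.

table();
translate([85, 232, 728]) door_frame();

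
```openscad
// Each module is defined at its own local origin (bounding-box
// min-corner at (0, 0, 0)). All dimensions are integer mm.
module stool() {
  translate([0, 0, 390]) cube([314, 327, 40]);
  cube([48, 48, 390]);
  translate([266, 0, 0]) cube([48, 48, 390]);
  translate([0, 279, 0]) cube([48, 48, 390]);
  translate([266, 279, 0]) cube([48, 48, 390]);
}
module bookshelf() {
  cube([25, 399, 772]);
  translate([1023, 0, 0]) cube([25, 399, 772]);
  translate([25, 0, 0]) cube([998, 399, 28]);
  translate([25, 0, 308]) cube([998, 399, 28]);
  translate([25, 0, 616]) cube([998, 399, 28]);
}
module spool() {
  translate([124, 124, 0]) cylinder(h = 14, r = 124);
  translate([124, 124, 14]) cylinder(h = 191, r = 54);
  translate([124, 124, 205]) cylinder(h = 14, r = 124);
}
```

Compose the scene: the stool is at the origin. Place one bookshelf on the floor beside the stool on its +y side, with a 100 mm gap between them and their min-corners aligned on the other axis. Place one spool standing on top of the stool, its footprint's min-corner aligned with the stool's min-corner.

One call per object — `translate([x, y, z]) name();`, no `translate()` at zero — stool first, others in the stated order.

stool();
translate([0, 427, 0]) bookshelf();
translate([0, 0, 430]) spool();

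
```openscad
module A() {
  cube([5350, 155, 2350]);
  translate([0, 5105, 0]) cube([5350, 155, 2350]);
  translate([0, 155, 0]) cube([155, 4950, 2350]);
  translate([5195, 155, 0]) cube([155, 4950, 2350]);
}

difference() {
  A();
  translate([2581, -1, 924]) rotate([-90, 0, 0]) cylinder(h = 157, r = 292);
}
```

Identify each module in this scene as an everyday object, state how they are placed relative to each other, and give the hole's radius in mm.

A is a house frame. The house frame has a circular hole through its front wall. The hole's radius is 292 mm.

The subtracted cylinder has r = 292 mm.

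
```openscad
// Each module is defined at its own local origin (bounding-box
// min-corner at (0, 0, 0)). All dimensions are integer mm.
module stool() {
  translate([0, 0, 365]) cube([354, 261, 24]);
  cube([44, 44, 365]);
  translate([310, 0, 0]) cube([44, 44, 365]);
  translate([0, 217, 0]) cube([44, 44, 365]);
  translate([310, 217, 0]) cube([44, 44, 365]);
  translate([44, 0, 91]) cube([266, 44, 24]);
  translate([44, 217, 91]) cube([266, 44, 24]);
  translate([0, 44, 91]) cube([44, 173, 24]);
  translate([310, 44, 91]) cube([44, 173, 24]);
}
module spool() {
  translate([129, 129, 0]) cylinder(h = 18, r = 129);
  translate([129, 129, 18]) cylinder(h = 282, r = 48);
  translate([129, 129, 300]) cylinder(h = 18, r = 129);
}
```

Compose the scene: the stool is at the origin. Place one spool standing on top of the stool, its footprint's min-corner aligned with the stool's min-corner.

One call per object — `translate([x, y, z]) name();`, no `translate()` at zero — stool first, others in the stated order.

stool();
translate([0, 0, 389]) spool();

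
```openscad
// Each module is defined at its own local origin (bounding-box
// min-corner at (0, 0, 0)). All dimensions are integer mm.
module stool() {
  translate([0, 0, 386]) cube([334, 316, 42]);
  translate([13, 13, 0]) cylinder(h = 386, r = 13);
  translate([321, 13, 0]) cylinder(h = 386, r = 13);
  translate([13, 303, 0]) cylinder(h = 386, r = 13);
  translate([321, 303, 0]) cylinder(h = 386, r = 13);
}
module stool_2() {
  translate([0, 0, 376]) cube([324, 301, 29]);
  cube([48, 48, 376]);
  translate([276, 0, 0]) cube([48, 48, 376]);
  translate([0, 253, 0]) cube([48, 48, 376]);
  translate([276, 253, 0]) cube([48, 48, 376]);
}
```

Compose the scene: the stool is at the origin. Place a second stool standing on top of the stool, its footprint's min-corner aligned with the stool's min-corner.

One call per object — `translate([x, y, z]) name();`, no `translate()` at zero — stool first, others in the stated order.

stool();
translate([0, 0, 428]) stool_2();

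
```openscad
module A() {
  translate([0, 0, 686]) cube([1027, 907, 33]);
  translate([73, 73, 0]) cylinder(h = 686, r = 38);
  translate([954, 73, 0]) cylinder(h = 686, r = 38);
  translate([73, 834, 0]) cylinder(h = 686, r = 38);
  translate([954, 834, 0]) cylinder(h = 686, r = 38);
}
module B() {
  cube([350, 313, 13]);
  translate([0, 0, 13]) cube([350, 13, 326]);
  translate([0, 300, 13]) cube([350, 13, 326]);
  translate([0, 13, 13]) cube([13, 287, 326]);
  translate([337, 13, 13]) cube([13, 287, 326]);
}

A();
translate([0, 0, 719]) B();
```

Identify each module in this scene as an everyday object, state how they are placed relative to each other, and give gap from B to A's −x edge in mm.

The open box's min-x is at 0; the table's min-x is 0; gap = 0 mm.

A is a table. B is an open box. The open box is on top of the table. The gap from the open box to the table's −x edge is 0 mm.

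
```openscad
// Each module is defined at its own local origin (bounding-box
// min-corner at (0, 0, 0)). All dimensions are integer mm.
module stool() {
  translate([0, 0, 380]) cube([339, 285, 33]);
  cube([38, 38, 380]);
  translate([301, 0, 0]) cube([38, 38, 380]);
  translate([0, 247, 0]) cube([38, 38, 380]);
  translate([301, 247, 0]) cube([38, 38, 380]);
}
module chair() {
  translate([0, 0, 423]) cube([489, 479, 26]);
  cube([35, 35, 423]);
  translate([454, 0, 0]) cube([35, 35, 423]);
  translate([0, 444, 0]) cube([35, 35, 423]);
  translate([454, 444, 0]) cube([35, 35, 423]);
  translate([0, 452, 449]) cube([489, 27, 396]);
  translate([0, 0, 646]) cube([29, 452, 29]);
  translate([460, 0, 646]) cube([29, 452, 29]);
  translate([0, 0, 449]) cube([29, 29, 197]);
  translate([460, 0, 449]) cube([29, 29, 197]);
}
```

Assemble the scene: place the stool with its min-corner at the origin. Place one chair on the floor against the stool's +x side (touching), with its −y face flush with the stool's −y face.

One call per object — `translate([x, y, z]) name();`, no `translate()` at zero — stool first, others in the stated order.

stool();
translate([339, 0, 0]) chair();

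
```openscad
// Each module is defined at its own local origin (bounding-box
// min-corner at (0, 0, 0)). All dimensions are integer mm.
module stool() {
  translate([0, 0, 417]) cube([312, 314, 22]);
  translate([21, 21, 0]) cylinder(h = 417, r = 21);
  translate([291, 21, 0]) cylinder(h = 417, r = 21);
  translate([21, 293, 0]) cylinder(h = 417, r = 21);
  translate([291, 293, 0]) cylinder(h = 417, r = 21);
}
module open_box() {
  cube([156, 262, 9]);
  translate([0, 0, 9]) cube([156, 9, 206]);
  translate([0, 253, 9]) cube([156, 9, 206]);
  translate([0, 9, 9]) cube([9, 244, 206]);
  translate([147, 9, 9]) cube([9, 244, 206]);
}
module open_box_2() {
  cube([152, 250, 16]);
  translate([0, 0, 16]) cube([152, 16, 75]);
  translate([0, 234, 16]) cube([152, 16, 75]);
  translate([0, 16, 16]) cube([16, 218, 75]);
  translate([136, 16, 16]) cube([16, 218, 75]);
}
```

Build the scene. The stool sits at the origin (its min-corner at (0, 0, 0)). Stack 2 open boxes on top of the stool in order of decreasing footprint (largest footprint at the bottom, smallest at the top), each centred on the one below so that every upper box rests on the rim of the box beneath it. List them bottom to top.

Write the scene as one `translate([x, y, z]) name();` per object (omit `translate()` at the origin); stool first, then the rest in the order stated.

stool();
translate([78, 26, 439]) open_box();
translate([80, 32, 654]) open_box_2();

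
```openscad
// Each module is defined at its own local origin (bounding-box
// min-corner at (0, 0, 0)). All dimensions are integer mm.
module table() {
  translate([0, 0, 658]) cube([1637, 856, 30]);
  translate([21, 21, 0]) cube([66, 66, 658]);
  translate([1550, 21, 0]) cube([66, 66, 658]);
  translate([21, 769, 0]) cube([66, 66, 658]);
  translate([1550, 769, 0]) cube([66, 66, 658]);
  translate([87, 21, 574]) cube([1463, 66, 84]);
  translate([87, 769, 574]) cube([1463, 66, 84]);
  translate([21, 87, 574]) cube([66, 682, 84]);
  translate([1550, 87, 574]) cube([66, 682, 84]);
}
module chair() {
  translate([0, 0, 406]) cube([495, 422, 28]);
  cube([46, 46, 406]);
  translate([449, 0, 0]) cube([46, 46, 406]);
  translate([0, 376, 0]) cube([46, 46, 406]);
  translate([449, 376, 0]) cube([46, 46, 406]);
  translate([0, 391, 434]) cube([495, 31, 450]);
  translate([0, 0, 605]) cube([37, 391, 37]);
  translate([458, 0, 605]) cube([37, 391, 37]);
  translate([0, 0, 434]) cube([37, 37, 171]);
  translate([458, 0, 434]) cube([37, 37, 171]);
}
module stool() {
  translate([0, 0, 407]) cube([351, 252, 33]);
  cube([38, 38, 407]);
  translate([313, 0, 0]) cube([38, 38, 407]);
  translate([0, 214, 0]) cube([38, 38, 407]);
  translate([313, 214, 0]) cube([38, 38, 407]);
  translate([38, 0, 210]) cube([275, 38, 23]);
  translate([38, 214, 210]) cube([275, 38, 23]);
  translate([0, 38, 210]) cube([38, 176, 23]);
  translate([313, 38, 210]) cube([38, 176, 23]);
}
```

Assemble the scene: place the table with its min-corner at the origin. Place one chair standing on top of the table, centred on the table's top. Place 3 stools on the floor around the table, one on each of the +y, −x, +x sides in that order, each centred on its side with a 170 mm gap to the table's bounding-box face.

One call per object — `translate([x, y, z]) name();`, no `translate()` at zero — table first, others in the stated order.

table();
translate([571, 217, 688]) chair();
translate([643, 1026, 0]) stool();
translate([-521, 302, 0]) stool();
translate([1807, 302, 0]) stool();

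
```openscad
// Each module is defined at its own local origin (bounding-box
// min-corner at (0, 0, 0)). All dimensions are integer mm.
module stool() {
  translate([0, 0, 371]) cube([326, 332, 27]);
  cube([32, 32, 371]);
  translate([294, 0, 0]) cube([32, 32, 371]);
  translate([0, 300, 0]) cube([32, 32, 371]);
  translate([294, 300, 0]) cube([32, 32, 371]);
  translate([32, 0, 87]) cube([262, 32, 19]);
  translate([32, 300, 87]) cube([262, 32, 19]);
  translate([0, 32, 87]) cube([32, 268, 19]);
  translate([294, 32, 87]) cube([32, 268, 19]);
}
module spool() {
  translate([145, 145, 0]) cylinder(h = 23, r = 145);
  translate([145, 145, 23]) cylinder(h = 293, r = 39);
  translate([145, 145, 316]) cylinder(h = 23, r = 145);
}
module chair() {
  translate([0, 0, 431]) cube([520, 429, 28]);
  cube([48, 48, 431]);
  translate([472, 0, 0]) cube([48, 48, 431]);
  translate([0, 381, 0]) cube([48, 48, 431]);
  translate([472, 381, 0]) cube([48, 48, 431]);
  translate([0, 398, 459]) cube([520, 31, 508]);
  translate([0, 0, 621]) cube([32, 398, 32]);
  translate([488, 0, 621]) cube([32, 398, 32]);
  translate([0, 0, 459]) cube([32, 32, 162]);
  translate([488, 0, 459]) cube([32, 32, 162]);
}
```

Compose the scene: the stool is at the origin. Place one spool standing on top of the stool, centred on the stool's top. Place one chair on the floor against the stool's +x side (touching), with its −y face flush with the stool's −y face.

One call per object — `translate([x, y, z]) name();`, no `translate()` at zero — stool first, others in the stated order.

stool();
translate([18, 21, 398]) spool();
translate([326, 0, 0]) chair();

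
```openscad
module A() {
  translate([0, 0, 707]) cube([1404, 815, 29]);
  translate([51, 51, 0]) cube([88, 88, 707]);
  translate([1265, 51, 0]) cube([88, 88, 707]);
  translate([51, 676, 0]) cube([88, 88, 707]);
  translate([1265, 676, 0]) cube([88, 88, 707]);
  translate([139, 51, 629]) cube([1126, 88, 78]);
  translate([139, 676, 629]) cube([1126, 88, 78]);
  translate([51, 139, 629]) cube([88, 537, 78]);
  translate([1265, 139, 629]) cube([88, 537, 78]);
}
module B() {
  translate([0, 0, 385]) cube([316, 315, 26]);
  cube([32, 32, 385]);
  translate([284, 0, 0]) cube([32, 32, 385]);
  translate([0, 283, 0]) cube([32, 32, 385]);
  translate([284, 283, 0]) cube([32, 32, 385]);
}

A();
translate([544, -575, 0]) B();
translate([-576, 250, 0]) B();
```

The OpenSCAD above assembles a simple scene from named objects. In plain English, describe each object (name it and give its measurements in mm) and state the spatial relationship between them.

A is a rectangular dining table. The top is 1404×815×29 mm with its upper surface at z = 736 mm. It stands on four 88×88 mm square legs, each inset 51 mm from the nearest pair of top edges, running from the floor to the underside of the top. Four apron rails, 88 mm thick and 78 mm tall, run between adjacent legs with their top edges flush with the underside of the top and their outer faces flush with the legs' outer faces.

B is a four-legged stool. The seat is a 316×315×26 mm slab whose top surface is at z = 411 mm; four square legs, each 32×32 mm in cross-section, run from the floor (z = 0) to the underside of the seat, each flush with a corner of the seat.

Two stools sit around the table at the −y, −x sides.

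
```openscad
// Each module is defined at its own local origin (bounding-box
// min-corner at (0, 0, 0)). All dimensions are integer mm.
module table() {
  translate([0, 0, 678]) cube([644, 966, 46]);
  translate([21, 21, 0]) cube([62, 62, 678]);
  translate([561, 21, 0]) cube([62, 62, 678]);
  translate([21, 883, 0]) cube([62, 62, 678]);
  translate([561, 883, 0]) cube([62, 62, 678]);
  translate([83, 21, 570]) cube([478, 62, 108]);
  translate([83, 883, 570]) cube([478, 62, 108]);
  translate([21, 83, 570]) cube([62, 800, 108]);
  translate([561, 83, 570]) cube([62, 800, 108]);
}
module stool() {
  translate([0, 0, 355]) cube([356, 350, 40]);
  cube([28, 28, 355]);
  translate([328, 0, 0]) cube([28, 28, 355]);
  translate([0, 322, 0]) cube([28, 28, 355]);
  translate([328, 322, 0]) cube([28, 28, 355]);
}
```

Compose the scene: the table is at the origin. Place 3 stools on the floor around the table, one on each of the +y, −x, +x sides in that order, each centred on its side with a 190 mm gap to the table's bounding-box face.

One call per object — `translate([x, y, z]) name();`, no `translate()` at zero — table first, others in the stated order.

table();
translate([144, 1156, 0]) stool();
translate([-546, 308, 0]) stool();
translate([834, 308, 0]) stool();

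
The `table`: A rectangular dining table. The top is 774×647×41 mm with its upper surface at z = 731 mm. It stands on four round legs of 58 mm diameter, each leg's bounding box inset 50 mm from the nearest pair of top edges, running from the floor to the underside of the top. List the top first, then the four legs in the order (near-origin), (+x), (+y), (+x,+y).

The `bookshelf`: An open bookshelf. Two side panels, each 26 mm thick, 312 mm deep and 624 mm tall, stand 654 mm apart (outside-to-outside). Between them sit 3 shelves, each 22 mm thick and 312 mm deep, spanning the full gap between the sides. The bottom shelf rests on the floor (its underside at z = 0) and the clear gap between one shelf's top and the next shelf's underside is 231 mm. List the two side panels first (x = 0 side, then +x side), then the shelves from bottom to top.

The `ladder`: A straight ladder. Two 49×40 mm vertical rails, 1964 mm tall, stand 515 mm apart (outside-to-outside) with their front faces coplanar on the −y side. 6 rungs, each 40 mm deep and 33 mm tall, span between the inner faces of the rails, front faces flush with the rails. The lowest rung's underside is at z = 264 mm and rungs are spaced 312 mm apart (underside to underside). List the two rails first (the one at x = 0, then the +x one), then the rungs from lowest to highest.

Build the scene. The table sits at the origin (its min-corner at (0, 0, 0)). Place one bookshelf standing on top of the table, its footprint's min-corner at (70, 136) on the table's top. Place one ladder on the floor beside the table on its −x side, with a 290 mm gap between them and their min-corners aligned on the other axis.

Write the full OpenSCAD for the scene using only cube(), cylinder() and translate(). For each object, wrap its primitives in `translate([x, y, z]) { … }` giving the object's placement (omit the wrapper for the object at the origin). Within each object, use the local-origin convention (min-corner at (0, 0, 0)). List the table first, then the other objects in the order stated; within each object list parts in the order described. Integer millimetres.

translate([0, 0, 690]) cube([774, 647, 41]);
translate([79, 79, 0]) cylinder(h = 690, r = 29);
translate([695, 79, 0]) cylinder(h = 690, r = 29);
translate([79, 568, 0]) cylinder(h = 690, r = 29);
translate([695, 568, 0]) cylinder(h = 690, r = 29);
translate([70, 136, 731]) {
  cube([26, 312, 624]);
  translate([628, 0, 0]) cube([26, 312, 624]);
  translate([26, 0, 0]) cube([602, 312, 22]);
  translate([26, 0, 253]) cube([602, 312, 22]);
  translate([26, 0, 506]) cube([602, 312, 22]);
}
translate([-805, 0, 0]) {
  cube([49, 40, 1964]);
  translate([466, 0, 0]) cube([49, 40, 1964]);
  translate([49, 0, 264]) cube([417, 40, 33]);
  translate([49, 0, 576]) cube([417, 40, 33]);
  translate([49, 0, 888]) cube([417, 40, 33]);
  translate([49, 0, 1200]) cube([417, 40, 33]);
  translate([49, 0, 1512]) cube([417, 40, 33]);
  translate([49, 0, 1824]) cube([417, 40, 33]);
}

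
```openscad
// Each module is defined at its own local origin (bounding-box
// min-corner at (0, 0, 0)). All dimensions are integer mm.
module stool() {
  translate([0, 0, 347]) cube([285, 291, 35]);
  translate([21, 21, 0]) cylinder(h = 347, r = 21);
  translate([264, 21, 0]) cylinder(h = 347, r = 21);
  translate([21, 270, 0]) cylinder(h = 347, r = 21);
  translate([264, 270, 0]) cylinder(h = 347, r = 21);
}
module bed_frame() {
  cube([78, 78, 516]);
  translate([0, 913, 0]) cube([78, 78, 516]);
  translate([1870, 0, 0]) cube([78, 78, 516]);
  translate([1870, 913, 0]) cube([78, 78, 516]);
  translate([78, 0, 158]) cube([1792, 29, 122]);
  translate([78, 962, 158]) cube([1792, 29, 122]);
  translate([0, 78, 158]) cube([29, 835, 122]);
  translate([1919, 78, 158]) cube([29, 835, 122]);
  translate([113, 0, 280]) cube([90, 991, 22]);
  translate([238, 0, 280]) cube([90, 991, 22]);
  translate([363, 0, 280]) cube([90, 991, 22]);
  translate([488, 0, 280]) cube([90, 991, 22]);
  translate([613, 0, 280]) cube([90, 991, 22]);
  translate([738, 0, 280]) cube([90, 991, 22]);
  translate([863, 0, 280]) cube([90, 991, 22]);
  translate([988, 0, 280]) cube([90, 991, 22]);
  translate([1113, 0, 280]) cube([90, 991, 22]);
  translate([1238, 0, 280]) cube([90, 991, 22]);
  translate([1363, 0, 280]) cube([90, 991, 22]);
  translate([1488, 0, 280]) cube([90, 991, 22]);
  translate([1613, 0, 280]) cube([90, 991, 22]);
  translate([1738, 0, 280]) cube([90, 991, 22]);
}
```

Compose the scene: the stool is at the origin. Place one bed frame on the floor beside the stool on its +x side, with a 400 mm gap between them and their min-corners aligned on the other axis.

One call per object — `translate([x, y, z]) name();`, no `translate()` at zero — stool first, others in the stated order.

stool();
translate([685, 0, 0]) bed_frame();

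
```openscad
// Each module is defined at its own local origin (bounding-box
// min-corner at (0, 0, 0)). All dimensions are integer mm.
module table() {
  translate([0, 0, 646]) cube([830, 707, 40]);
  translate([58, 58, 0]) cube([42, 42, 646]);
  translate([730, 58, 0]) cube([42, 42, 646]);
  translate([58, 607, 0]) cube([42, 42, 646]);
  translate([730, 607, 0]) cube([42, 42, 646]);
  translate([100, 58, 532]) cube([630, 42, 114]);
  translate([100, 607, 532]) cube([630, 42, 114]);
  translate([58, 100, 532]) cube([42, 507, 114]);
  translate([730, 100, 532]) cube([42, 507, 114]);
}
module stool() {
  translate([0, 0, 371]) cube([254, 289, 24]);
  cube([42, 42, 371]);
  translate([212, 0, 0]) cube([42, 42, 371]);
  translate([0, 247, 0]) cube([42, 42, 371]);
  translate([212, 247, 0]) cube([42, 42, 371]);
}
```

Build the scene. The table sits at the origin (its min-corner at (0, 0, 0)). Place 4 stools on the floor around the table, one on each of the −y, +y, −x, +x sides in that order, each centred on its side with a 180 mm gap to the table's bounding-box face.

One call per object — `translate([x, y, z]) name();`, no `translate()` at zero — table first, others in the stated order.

table();
translate([288, -469, 0]) stool();
translate([288, 887, 0]) stool();
translate([-434, 209, 0]) stool();
translate([1010, 209, 0]) stool();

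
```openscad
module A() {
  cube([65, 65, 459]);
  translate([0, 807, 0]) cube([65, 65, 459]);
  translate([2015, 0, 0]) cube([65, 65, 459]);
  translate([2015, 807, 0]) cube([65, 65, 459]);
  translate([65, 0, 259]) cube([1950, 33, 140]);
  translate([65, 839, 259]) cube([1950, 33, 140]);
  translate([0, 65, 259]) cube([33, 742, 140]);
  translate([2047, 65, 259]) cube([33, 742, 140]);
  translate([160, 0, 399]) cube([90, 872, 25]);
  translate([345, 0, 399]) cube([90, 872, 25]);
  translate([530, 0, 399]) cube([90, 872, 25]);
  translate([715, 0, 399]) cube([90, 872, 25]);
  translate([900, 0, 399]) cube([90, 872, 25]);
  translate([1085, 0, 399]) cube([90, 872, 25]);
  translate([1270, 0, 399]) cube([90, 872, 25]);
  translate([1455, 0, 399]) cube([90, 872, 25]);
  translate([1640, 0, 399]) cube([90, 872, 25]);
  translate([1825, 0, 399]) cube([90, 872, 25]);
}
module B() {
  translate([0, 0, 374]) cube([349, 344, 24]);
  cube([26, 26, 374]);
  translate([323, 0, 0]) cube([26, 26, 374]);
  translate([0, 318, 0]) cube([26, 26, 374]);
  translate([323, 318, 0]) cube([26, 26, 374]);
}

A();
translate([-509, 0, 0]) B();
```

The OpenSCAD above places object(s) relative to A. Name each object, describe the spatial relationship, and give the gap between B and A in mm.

The stool's nearest face is 160 mm from the bed frame's −x face.

A is a bed frame. B is a stool. The stool is on the floor beside the bed frame on its −x side. The gap between the stool and the bed frame is 160 mm.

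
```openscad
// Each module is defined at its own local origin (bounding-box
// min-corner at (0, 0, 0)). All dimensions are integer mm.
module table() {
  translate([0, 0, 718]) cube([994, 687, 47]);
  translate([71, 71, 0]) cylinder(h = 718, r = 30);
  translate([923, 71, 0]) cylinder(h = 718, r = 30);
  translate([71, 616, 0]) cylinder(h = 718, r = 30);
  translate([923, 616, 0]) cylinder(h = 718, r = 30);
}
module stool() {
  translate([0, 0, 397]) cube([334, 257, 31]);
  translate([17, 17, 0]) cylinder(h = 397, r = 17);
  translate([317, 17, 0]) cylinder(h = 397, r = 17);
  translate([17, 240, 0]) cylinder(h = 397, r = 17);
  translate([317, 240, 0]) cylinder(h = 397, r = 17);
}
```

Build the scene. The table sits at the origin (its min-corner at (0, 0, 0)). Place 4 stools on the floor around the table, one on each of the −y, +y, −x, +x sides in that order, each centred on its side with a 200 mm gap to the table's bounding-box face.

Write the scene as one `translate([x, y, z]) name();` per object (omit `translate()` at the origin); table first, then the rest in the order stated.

table();
translate([330, -457, 0]) stool();
translate([330, 887, 0]) stool();
translate([-534, 215, 0]) stool();
translate([1194, 215, 0]) stool();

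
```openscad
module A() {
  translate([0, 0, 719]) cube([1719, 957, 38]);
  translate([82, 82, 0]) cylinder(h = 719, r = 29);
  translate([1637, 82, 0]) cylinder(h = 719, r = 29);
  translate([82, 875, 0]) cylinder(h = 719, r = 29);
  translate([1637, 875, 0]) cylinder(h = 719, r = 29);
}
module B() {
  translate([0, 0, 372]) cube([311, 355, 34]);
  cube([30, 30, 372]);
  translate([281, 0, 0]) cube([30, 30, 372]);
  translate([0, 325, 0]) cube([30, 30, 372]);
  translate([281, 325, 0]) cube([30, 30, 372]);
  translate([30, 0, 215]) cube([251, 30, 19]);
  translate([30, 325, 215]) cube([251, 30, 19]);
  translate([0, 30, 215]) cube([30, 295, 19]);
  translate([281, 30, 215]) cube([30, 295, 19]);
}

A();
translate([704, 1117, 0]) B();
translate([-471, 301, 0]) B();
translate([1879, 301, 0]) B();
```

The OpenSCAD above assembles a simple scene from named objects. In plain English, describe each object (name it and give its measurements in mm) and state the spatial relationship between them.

A is a table: top 1719 mm (x) × 957 mm (y), 38 mm thick, upper face at z = 757 mm, on four round legs of 58 mm diameter, each leg's bounding box inset 53 mm from the nearest pair of top edges, running from z = 0 to the bottom of the top.

B is a four-legged stool. The seat is 311×355 mm, 34 mm thick, top at z = 406 mm. It stands on four square legs, each 30×30 mm in cross-section, from z = 0 to the seat underside, each flush with a corner of the seat. Four stretchers, 30 mm wide and 19 mm tall, connect adjacent legs with their undersides at z = 215 mm, each running between the inner faces of the legs it joins and aligned with the legs' outer faces on the other axis.

Three stools sit around the table at the +y, −x, +x sides.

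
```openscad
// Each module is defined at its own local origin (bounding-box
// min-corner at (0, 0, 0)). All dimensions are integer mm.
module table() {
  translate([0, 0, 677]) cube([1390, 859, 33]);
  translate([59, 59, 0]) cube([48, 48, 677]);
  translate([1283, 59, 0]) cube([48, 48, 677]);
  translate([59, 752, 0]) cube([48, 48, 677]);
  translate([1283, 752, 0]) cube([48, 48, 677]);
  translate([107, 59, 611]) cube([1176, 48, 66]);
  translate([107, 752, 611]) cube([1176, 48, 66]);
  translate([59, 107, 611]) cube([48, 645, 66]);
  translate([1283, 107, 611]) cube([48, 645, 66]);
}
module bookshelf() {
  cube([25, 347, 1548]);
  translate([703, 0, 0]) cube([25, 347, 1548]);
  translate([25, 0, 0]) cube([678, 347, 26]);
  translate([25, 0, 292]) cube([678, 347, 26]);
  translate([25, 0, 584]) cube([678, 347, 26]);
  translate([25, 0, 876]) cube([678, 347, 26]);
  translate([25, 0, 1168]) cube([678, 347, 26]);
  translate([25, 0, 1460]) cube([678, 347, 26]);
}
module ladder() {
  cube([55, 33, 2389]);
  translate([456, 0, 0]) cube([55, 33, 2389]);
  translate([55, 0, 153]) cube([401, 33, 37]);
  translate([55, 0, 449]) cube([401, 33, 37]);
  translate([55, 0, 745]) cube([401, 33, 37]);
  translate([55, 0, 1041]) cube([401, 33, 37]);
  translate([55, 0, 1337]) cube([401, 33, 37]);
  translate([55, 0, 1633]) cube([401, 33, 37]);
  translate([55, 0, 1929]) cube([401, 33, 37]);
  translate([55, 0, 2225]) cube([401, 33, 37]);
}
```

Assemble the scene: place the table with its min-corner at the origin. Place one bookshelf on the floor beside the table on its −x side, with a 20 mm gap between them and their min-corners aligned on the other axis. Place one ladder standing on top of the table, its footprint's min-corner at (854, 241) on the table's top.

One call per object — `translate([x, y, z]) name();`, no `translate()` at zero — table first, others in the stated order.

table();
translate([-748, 0, 0]) bookshelf();
translate([854, 241, 710]) ladder();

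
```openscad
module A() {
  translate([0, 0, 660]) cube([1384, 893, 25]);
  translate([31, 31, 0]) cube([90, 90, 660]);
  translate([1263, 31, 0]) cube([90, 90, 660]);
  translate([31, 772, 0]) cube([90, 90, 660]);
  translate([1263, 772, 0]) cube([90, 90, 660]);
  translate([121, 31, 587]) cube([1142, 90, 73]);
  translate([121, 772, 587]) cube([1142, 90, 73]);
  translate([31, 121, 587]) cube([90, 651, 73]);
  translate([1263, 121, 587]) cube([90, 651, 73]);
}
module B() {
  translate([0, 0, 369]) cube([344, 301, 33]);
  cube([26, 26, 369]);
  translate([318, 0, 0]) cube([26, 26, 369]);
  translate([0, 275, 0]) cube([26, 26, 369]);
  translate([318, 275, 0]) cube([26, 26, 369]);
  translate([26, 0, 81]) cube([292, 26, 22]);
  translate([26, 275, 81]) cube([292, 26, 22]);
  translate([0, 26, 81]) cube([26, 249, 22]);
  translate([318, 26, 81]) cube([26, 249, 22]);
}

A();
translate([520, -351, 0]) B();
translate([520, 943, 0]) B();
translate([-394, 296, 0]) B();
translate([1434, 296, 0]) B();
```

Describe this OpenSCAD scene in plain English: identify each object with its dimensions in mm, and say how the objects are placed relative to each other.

A is a table with a 1384×893 mm rectangular top, 25 mm thick, top surface at z = 685 mm, supported by four 90×90 mm square legs, each inset 31 mm from the nearest pair of top edges, running from the floor. Four apron rails, 90 mm thick and 73 mm tall, run between adjacent legs with their top edges flush with the underside of the top and their outer faces flush with the legs' outer faces.

B is a four-legged stool. The seat is 344×301 mm, 33 mm thick, top at z = 402 mm. It stands on four square legs, each 26×26 mm in cross-section, from z = 0 to the seat underside, each flush with a corner of the seat. Four stretchers, 26 mm wide and 22 mm tall, connect adjacent legs with their undersides at z = 81 mm, each running between the inner faces of the legs it joins and aligned with the legs' outer faces on the other axis.

Four stools sit around the table at the −y, +y, −x, +x sides.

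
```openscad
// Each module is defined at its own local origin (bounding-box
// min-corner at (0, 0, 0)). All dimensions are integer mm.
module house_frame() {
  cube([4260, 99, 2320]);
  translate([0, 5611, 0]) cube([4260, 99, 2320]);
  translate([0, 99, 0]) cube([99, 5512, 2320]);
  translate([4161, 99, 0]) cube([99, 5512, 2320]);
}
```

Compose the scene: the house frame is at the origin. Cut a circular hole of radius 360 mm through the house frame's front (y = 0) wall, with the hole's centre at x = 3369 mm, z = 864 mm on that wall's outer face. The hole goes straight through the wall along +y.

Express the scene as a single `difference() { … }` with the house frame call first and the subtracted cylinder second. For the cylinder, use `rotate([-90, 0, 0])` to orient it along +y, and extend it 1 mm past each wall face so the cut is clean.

difference() {
  house_frame();
  translate([3369, -1, 864]) rotate([-90, 0, 0]) cylinder(h = 101, r = 360);
}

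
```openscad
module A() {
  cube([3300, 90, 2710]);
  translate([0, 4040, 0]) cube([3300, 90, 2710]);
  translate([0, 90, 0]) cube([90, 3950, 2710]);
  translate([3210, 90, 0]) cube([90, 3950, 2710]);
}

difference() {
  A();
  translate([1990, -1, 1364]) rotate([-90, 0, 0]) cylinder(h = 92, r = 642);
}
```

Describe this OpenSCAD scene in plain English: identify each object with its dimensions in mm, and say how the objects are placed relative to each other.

A is the wall frame of a small rectangular building: four walls, each 2710 mm tall and 90 mm thick, enclosing a footprint 3300 mm (x) by 4130 mm (y) outside-to-outside, with no floor or roof. The front and back walls (the −y and +y sides) span the full width; the two side walls fit between them.

The house frame has a circular hole of radius 642 mm through its front wall, centred at (x = 1990, z = 1364).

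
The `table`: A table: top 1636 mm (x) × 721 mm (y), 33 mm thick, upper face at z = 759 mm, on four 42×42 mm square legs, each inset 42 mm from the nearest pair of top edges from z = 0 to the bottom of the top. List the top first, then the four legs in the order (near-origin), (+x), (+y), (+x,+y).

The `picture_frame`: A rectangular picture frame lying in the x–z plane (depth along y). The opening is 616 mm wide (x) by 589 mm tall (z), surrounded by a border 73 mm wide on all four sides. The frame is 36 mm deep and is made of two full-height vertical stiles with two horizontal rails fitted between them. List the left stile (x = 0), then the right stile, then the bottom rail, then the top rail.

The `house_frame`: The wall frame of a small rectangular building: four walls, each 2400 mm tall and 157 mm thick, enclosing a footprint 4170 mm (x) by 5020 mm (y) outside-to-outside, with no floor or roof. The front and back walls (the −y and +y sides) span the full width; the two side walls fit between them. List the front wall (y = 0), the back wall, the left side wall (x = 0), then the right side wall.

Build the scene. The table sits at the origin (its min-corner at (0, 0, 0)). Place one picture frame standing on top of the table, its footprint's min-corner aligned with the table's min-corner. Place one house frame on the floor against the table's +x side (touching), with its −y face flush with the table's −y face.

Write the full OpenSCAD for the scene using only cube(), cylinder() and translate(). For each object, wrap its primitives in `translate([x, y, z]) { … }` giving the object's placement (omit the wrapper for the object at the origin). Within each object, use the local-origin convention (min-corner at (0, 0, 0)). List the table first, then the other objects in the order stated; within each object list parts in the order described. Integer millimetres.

translate([0, 0, 726]) cube([1636, 721, 33]);
translate([42, 42, 0]) cube([42, 42, 726]);
translate([1552, 42, 0]) cube([42, 42, 726]);
translate([42, 637, 0]) cube([42, 42, 726]);
translate([1552, 637, 0]) cube([42, 42, 726]);
translate([0, 0, 759]) {
  cube([73, 36, 735]);
  translate([689, 0, 0]) cube([73, 36, 735]);
  translate([73, 0, 0]) cube([616, 36, 73]);
  translate([73, 0, 662]) cube([616, 36, 73]);
}
translate([1636, 0, 0]) {
  cube([4170, 157, 2400]);
  translate([0, 4863, 0]) cube([4170, 157, 2400]);
  translate([0, 157, 0]) cube([157, 4706, 2400]);
  translate([4013, 157, 0]) cube([157, 4706, 2400]);
}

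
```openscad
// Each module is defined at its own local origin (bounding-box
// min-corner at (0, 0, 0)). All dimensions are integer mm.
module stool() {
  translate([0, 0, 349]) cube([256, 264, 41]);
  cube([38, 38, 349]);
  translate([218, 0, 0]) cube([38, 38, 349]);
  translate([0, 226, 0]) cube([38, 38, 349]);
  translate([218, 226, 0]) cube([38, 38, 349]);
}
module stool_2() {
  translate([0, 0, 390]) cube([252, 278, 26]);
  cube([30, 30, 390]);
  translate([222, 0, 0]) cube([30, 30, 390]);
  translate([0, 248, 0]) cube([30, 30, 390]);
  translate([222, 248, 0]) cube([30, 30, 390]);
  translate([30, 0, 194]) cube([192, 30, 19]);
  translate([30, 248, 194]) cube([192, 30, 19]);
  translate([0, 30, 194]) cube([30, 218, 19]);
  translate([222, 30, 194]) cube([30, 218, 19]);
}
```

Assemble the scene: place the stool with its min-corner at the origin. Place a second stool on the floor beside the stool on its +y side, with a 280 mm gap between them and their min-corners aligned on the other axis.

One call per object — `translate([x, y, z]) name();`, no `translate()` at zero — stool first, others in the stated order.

stool();
translate([0, 544, 0]) stool_2();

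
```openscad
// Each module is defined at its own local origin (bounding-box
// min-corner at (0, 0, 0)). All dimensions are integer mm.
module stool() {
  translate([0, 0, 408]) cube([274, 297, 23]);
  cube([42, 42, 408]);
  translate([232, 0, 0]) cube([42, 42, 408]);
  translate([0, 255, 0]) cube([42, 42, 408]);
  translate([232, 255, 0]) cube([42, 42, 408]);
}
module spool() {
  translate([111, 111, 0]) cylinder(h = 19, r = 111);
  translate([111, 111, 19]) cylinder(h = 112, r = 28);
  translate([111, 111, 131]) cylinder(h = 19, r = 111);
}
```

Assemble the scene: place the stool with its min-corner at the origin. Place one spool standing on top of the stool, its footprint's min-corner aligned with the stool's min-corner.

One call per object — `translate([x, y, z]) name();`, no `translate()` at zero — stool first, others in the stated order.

stool();
translate([0, 0, 431]) spool();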